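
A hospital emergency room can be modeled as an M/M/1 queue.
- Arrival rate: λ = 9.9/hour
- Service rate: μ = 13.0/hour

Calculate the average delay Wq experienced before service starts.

First, compute utilization: ρ = λ/μ = 9.9/13.0 = 0.7615
For M/M/1: Wq = λ/(μ(μ-λ))
Wq = 9.9/(13.0 × (13.0-9.9))
Wq = 9.9/(13.0 × 3.10)
Wq = 0.2457 hours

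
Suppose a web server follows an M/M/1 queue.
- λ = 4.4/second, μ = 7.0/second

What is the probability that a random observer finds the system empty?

ρ = λ/μ = 4.4/7.0 = 0.6286
P(0) = 1 - ρ = 1 - 0.6286 = 0.3714
The server is idle 37.14% of the time.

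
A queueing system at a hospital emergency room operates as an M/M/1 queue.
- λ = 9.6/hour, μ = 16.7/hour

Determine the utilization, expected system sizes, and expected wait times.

Step 1: ρ = λ/μ = 9.6/16.7 = 0.5749
Step 2: L = λ/(μ-λ) = 9.6/7.10 = 1.3521
Step 3: Lq = λ²/(μ(μ-λ)) = 92.16/(16.7×7.10) = 0.7773
Step 4: W = 1/(μ-λ) = 1/7.10 = 0.140845
Step 5: Wq = λ/(μ(μ-λ)) = 9.6/(16.7×7.10) = 0.08096
Step 6: P(0) = 1-ρ = 0.4251
Verify: L = λW = 9.6×0.140845 = 1.3521 ✔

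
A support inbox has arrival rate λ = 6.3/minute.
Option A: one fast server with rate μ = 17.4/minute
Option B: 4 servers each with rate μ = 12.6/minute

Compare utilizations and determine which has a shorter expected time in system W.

Option A: single server μ = 17.4 (M/M/1)
  ρ_A = 6.3/17.4 = 0.3621
  W_A = 1/(μ-λ) = 1/(17.4-6.3) = 1/11.10 = 0.09009

Option B: 4 servers μ = 12.6 (M/M/4)
  ρ_B = λ/(cμ) = 6.3/(4×12.6) = 0.1250
  Offered load a = λ/μ = cρ = 6.3/12.6 = 0.5000
  P₀ = [ Σₙ₌₀^3 aⁿ/n! + a^4/(4!(1-ρ)) ]⁻¹
  Σ = a^0/0! + a^1/1! + a^2/2! + a^3/3! = 1.0000 + 0.5000 + 0.1250 + 0.02083 = 1.6458
  a^4/(4!(1-ρ)) = 0.06250/(24 × 0.8750) = 0.002976
  P₀ = 1/(1.6458 + 0.002976) = 0.6065
  Lq = P₀·a^4·ρ / (4!(1-ρ)²) = 0.6065 × 0.06250 × 0.1250 / (24 × 0.7656) = 0.0002579
  Wq_B = Lq/λ = 0.00025786/6.3 = 0.00004093
  W_B = Wq_B + 1/μ = 0.00004093 + 0.07937 = 0.07941

Since W_B = 0.07941 < W_A = 0.09009, Option B (multiple servers) has the shorter time in system.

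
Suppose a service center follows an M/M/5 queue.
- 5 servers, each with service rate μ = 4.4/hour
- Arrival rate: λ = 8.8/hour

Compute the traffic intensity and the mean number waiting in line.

Traffic intensity: ρ = λ/(cμ) = 8.8/(5×4.4) = 0.4000
Since ρ = 0.4000 < 1, system is stable.
Offered load a = λ/μ = cρ = 8.8/4.4 = 2.0000
P₀ = [ Σₙ₌₀^4 aⁿ/n! + a^5/(5!(1-ρ)) ]⁻¹
Σ = a^0/0! + a^1/1! + a^2/2! + a^3/3! + a^4/4! = 1.0000 + 2.0000 + 2.0000 + 1.3333 + 0.6667 = 7.0000
a^5/(5!(1-ρ)) = 32.0000/(120 × 0.6000) = 0.4444
P₀ = 1/(7.0000 + 0.4444) = 0.1343
Lq = P₀·a^5·ρ / (5!(1-ρ)²) = 0.13433 × 32.0000 × 0.40000 / (120 × 0.36000) = 0.03980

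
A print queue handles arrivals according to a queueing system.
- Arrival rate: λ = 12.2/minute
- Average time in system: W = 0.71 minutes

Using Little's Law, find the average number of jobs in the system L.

Little's Law: L = λW
L = 12.2 × 0.71 = 8.6620 jobs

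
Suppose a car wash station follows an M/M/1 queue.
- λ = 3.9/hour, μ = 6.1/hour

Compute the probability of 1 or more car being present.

ρ = λ/μ = 3.9/6.1 = 0.6393
P(N ≥ n) = ρⁿ
P(N ≥ 1) = 0.6393^1
P(N ≥ 1) = 0.6393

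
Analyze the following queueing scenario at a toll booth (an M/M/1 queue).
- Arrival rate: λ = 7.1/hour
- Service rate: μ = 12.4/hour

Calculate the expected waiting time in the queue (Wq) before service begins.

First, compute utilization: ρ = λ/μ = 7.1/12.4 = 0.5726
For M/M/1: Wq = λ/(μ(μ-λ))
Wq = 7.1/(12.4 × (12.4-7.1))
Wq = 7.1/(12.4 × 5.30)
Wq = 0.1080 hours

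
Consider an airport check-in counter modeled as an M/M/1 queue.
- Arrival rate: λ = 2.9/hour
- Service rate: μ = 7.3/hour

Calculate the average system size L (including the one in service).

ρ = λ/μ = 2.9/7.3 = 0.3973
For M/M/1: L = λ/(μ-λ)
L = 2.9/(7.3-2.9) = 2.9/4.40
L = 0.6591 passengers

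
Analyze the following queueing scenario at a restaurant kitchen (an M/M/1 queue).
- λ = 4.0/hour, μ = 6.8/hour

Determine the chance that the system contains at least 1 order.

ρ = λ/μ = 4.0/6.8 = 0.5882
P(N ≥ n) = ρⁿ
P(N ≥ 1) = 0.5882^1
P(N ≥ 1) = 0.5882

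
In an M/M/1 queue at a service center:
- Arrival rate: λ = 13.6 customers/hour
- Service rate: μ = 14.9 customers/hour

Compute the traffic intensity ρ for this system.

Server utilization: ρ = λ/μ
ρ = 13.6/14.9 = 0.9128
The server is busy 91.28% of the time.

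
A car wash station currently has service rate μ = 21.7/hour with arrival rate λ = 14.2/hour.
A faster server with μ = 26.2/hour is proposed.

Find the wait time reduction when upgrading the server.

System 1: ρ₁ = 14.2/21.7 = 0.6544, W₁ = 1/(21.7-14.2) = 0.13333
System 2: ρ₂ = 14.2/26.2 = 0.5420, W₂ = 1/(26.2-14.2) = 0.083333
Improvement: (W₁-W₂)/W₁ = (0.13333-0.083333)/0.13333 = 37.50%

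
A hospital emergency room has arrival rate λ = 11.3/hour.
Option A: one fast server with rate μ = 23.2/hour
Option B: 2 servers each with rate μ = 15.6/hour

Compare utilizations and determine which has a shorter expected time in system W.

Option A: single server μ = 23.2 (M/M/1)
  ρ_A = 11.3/23.2 = 0.4871
  W_A = 1/(μ-λ) = 1/(23.2-11.3) = 1/11.90 = 0.08403

Option B: 2 servers μ = 15.6 (M/M/2)
  ρ_B = λ/(cμ) = 11.3/(2×15.6) = 0.3622
  Offered load a = λ/μ = cρ = 11.3/15.6 = 0.7244
  P₀ = [ Σₙ₌₀^1 aⁿ/n! + a^2/(2!(1-ρ)) ]⁻¹
  Σ = a^0/0! + a^1/1! = 1.0000 + 0.7244 = 1.7244
  a^2/(2!(1-ρ)) = 0.5247/(2 × 0.6378) = 0.4113
  P₀ = 1/(1.7244 + 0.4113) = 0.4682
  Lq = P₀·a^2·ρ / (2!(1-ρ)²) = 0.4682 × 0.5247 × 0.3622 / (2 × 0.4068) = 0.1094
  Wq_B = Lq/λ = 0.10936/11.3 = 0.009678
  W_B = Wq_B + 1/μ = 0.009678 + 0.06410 = 0.07378

Since W_B = 0.07378 < W_A = 0.08403, Option B (multiple servers) has the shorter time in system.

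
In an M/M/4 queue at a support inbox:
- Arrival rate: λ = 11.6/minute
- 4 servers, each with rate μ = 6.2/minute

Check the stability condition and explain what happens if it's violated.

Stability requires ρ = λ/(cμ) < 1
ρ = 11.6/(4 × 6.2) = 11.6/24.80 = 0.4677
Since 0.4677 < 1, the system is STABLE.
The servers are busy 46.77% of the time.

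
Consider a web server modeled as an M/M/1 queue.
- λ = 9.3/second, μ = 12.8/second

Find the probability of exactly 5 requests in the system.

ρ = λ/μ = 9.3/12.8 = 0.72656
P(n) = (1-ρ)ρⁿ
P(5) = (1-0.72656) × 0.72656^5
P(5) = 0.2734 × 0.2025
P(5) = 0.05536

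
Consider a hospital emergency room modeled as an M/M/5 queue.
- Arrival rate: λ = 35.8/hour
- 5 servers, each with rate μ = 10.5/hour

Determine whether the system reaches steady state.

Stability requires ρ = λ/(cμ) < 1
ρ = 35.8/(5 × 10.5) = 35.8/52.50 = 0.6819
Since 0.6819 < 1, the system is STABLE.
The servers are busy 68.19% of the time.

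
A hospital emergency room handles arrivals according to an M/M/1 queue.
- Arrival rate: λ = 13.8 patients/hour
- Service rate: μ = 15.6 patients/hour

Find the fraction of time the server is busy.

Server utilization: ρ = λ/μ
ρ = 13.8/15.6 = 0.8846
The server is busy 88.46% of the time.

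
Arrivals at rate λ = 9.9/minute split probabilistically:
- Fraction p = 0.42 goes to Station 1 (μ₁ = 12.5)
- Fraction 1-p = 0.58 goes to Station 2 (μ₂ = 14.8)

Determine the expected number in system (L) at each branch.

Effective rates: λ₁ = 9.9×0.42 = 4.158, λ₂ = 9.9×0.58 = 5.742
Station 1: ρ₁ = 4.158/12.5 = 0.3326, L₁ = ρ₁/(1-ρ₁) = 0.3326/(1-0.3326) = 0.4984
Station 2: ρ₂ = 5.742/14.8 = 0.38797, L₂ = ρ₂/(1-ρ₂) = 0.38797/(1-0.38797) = 0.6339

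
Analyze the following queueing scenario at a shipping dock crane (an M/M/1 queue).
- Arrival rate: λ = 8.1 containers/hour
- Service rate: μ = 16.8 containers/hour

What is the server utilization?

Server utilization: ρ = λ/μ
ρ = 8.1/16.8 = 0.4821
The server is busy 48.21% of the time.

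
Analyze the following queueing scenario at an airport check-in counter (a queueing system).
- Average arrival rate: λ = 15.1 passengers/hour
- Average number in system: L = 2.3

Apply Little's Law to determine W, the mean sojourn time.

Little's Law: L = λW, so W = L/λ
W = 2.3/15.1 = 0.1523 hours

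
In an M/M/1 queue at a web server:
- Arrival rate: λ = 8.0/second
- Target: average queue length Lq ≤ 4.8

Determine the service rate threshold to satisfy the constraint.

For M/M/1: Lq = λ²/(μ(μ-λ))
Need Lq ≤ 4.8, i.e. μ(μ-λ) ≥ λ²/4.8
μ² - 8.0μ - 64.00/4.8 ≥ 0  →  μ² - 8.0μ - 13.33333 ≥ 0
Quadratic formula (positive root): μ = [λ + √(λ² + 4×13.33333)]/2
Discriminant: 64.00 + 4×13.33333 = 117.3333, √117.3333 = 10.83205
μ ≥ (8.0 + 10.83205)/2 = 9.4160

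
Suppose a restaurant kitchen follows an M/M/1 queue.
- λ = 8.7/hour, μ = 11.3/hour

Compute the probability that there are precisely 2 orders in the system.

ρ = λ/μ = 8.7/11.3 = 0.7699
P(n) = (1-ρ)ρⁿ
P(2) = (1-0.7699) × 0.7699^2
P(2) = 0.2301 × 0.5927
P(2) = 0.1364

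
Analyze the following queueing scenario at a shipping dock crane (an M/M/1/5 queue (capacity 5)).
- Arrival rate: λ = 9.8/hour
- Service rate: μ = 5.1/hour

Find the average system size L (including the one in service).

ρ = λ/μ = 9.8/5.1 = 1.9216
P₀ = (1-ρ)/(1-ρ^(K+1)) = (1-1.9216)/(1-1.9216^6) = -0.9216/-49.3475 = 0.01868
P_K = P₀×ρ^K = 0.018676 × 1.9216^5 = 0.018676 × 26.2008 = 0.4893
L = ρ[1 - (K+1)ρ^K + Kρ^(K+1)] / [(1-ρ)(1-ρ^(K+1))]
L = 1.9216 × (1 - 6×26.2008 + 5×50.3475) / ((1 - 1.9216) × (1 - 50.3475)) = 4.0365 containers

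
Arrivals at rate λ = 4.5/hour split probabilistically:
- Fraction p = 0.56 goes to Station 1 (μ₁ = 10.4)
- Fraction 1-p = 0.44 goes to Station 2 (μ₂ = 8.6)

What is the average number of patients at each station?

Effective rates: λ₁ = 4.5×0.56 = 2.52, λ₂ = 4.5×0.44 = 1.98
Station 1: ρ₁ = 2.52/10.4 = 0.2423, L₁ = ρ₁/(1-ρ₁) = 0.2423/(1-0.2423) = 0.3198
Station 2: ρ₂ = 1.98/8.6 = 0.23023, L₂ = ρ₂/(1-ρ₂) = 0.23023/(1-0.23023) = 0.2991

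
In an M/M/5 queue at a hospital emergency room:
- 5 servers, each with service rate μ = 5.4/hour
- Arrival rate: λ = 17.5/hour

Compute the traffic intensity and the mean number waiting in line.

Traffic intensity: ρ = λ/(cμ) = 17.5/(5×5.4) = 0.6481
Since ρ = 0.6481 < 1, system is stable.
Offered load a = λ/μ = cρ = 17.5/5.4 = 3.2407
P₀ = [ Σₙ₌₀^4 aⁿ/n! + a^5/(5!(1-ρ)) ]⁻¹
Σ = a^0/0! + a^1/1! + a^2/2! + a^3/3! + a^4/4! = 1.0000 + 3.2407 + 5.2512 + 5.6726 + 4.5959 = 19.7604
a^5/(5!(1-ρ)) = 357.4551/(120 × 0.351852) = 8.4660
P₀ = 1/(19.7604 + 8.4660) = 0.03543
Lq = P₀·a^5·ρ / (5!(1-ρ)²) = 0.03543 × 357.4551 × 0.6481 / (120 × 0.1238) = 0.5525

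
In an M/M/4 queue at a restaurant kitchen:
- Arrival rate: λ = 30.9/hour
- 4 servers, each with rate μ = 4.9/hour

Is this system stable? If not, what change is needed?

Stability requires ρ = λ/(cμ) < 1
ρ = 30.9/(4 × 4.9) = 30.9/19.60 = 1.5765
Since 1.5765 ≥ 1, the system is UNSTABLE.
Need c > λ/μ = 30.9/4.9 = 6.31.
Minimum servers needed: c = 7.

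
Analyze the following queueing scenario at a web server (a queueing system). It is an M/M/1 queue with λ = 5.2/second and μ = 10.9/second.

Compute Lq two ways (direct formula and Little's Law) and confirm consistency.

Method 1 (direct): Lq = λ²/(μ(μ-λ)) = 27.04/(10.9 × 5.70) = 0.4352

Method 2 (Little's Law):
W = 1/(μ-λ) = 1/5.70 = 0.17544
Wq = W - 1/μ = 0.17544 - 0.091743 = 0.08370
Lq = λWq = 5.2 × 0.08370 = 0.4352 ✔ (matches Method 1)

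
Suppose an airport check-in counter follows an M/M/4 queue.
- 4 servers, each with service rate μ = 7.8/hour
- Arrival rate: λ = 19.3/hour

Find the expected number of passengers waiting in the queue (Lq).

Traffic intensity: ρ = λ/(cμ) = 19.3/(4×7.8) = 0.6186
Since ρ = 0.6186 < 1, system is stable.
Offered load a = λ/μ = cρ = 19.3/7.8 = 2.4744
P₀ = [ Σₙ₌₀^3 aⁿ/n! + a^4/(4!(1-ρ)) ]⁻¹
Σ = a^0/0! + a^1/1! + a^2/2! + a^3/3! = 1.00000 + 2.47436 + 3.06123 + 2.52486 = 9.0604
a^4/(4!(1-ρ)) = 37.4844/(24 × 0.38141) = 4.0949
P₀ = 1/(9.0604 + 4.0949) = 0.07601
Lq = P₀·a^4·ρ / (4!(1-ρ)²) = 0.0760145 × 37.4844 × 0.618590 / (24 × 0.145474) = 0.5048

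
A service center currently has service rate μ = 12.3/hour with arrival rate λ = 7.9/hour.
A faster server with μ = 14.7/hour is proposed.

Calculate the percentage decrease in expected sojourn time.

System 1: ρ₁ = 7.9/12.3 = 0.6423, W₁ = 1/(12.3-7.9) = 0.22727
System 2: ρ₂ = 7.9/14.7 = 0.5374, W₂ = 1/(14.7-7.9) = 0.14706
Improvement: (W₁-W₂)/W₁ = (0.22727-0.14706)/0.22727 = 35.29%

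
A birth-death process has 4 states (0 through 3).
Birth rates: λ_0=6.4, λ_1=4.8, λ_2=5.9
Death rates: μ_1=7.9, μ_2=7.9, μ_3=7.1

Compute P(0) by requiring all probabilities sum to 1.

Ratios P(n)/P(0) = (λ₀···λₙ₋₁)/(μ₁···μₙ):
P(1)/P(0) = (6.4)/(7.9) = 0.81013
P(2)/P(0) = (6.4×4.8)/(7.9×7.9) = 0.49223
P(3)/P(0) = (6.4×4.8×5.9)/(7.9×7.9×7.1) = 0.40904

Normalization: ∑ P(n) = 1
P(0) × (1.0000 + 0.81013 + 0.49223 + 0.40904) = 1
P(0) × 2.7114 = 1
P(0) = 1/2.7114 = 0.3688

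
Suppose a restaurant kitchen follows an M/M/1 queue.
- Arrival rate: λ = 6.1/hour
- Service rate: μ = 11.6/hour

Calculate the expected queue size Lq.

ρ = λ/μ = 6.1/11.6 = 0.5259
For M/M/1: Lq = λ²/(μ(μ-λ))
Lq = 37.21/(11.6 × 5.50)
Lq = 0.5832 orders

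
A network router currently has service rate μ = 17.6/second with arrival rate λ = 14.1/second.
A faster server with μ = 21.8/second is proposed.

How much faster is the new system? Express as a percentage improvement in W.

System 1: ρ₁ = 14.1/17.6 = 0.8011, W₁ = 1/(17.6-14.1) = 0.285714
System 2: ρ₂ = 14.1/21.8 = 0.6468, W₂ = 1/(21.8-14.1) = 0.129870
Improvement: (W₁-W₂)/W₁ = (0.285714-0.129870)/0.285714 = 54.55%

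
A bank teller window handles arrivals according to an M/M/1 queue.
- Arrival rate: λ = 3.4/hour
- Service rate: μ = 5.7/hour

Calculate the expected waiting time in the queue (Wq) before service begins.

First, compute utilization: ρ = λ/μ = 3.4/5.7 = 0.5965
For M/M/1: Wq = λ/(μ(μ-λ))
Wq = 3.4/(5.7 × (5.7-3.4))
Wq = 3.4/(5.7 × 2.30)
Wq = 0.2593 hours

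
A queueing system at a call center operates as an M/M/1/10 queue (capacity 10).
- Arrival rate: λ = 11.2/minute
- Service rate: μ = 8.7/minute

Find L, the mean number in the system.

ρ = λ/μ = 11.2/8.7 = 1.28736
P₀ = (1-ρ)/(1-ρ^(K+1)) = (1-1.28736)/(1-1.28736^11) = -0.2874/-15.0953 = 0.01904
P_K = P₀×ρ^K = 0.01904 × 1.28736^10 = 0.01904 × 12.5026 = 0.2380
L = ρ[1 - (K+1)ρ^K + Kρ^(K+1)] / [(1-ρ)(1-ρ^(K+1))]
L = 1.28736 × (1 - 11×12.502593 + 10×16.095339) / ((1 - 1.28736) × (1 - 16.095339)) = 7.2487 calls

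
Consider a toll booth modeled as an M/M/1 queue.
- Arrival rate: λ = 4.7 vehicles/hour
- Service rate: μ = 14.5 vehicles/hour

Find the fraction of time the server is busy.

Server utilization: ρ = λ/μ
ρ = 4.7/14.5 = 0.3241
The server is busy 32.41% of the time.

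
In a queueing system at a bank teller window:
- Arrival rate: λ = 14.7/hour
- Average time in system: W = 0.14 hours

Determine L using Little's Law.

Little's Law: L = λW
L = 14.7 × 0.14 = 2.0580 transactions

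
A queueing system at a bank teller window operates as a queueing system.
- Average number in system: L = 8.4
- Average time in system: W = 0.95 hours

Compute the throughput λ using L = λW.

Little's Law: L = λW, so λ = L/W
λ = 8.4/0.95 = 8.8421 transactions/hour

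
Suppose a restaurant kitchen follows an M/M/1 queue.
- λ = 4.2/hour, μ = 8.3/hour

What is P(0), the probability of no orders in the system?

ρ = λ/μ = 4.2/8.3 = 0.5060
P(0) = 1 - ρ = 1 - 0.5060 = 0.4940
The server is idle 49.40% of the time.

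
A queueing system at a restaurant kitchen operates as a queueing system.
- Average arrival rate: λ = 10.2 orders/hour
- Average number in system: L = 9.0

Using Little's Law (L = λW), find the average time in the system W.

Little's Law: L = λW, so W = L/λ
W = 9.0/10.2 = 0.8824 hours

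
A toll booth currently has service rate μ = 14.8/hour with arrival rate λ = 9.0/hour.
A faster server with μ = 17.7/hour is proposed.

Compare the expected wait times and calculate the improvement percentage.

System 1: ρ₁ = 9.0/14.8 = 0.6081, W₁ = 1/(14.8-9.0) = 0.17241
System 2: ρ₂ = 9.0/17.7 = 0.5085, W₂ = 1/(17.7-9.0) = 0.11494
Improvement: (W₁-W₂)/W₁ = (0.17241-0.11494)/0.17241 = 33.33%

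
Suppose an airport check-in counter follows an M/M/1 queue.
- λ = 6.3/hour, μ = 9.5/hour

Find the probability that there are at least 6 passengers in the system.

ρ = λ/μ = 6.3/9.5 = 0.66316
P(N ≥ n) = ρⁿ
P(N ≥ 6) = 0.66316^6
P(N ≥ 6) = 0.08506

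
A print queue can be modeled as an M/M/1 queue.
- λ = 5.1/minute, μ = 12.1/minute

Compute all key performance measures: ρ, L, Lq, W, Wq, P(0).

Step 1: ρ = λ/μ = 5.1/12.1 = 0.4215
Step 2: L = λ/(μ-λ) = 5.1/7.00 = 0.7286
Step 3: Lq = λ²/(μ(μ-λ)) = 26.01/(12.1×7.00) = 0.3071
Step 4: W = 1/(μ-λ) = 1/7.00 = 0.14286
Step 5: Wq = λ/(μ(μ-λ)) = 5.1/(12.1×7.00) = 0.06021
Step 6: P(0) = 1-ρ = 0.5785
Verify: L = λW = 5.1×0.14286 = 0.7286 ✔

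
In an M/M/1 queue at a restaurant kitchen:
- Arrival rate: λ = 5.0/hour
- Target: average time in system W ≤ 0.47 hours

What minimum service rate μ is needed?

For M/M/1: W = 1/(μ-λ)
Need W ≤ 0.47, so 1/(μ-λ) ≤ 0.47
μ - λ ≥ 1/0.47 = 2.1277
μ ≥ 5.0 + 2.1277 = 7.1277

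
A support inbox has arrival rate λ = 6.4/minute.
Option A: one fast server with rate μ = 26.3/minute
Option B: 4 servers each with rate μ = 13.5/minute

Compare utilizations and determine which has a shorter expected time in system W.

Option A: single server μ = 26.3 (M/M/1)
  ρ_A = 6.4/26.3 = 0.2433
  W_A = 1/(μ-λ) = 1/(26.3-6.4) = 1/19.90 = 0.05025

Option B: 4 servers μ = 13.5 (M/M/4)
  ρ_B = λ/(cμ) = 6.4/(4×13.5) = 0.1185
  Offered load a = λ/μ = cρ = 6.4/13.5 = 0.4741
  P₀ = [ Σₙ₌₀^3 aⁿ/n! + a^4/(4!(1-ρ)) ]⁻¹
  Σ = a^0/0! + a^1/1! + a^2/2! + a^3/3! = 1.0000 + 0.47407 + 0.11237 + 0.017758 = 1.6042
  a^4/(4!(1-ρ)) = 0.05051/(24 × 0.8815) = 0.002388
  P₀ = 1/(1.6042 + 0.002388) = 0.6224
  Lq = P₀·a^4·ρ / (4!(1-ρ)²) = 0.6224 × 0.05051 × 0.1185 / (24 × 0.7770) = 0.0001998
  Wq_B = Lq/λ = 0.000199815/6.4 = 0.000031221
  W_B = Wq_B + 1/μ = 0.000031221 + 0.074074 = 0.07411

Since W_A = 0.05025 < W_B = 0.07411, Option A (single fast server) has the shorter time in system.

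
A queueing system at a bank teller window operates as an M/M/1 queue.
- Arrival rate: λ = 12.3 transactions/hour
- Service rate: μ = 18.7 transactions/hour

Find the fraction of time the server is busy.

Server utilization: ρ = λ/μ
ρ = 12.3/18.7 = 0.6578
The server is busy 65.78% of the time.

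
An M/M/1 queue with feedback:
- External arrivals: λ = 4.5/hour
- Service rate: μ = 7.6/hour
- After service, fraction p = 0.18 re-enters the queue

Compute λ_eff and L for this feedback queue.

Effective arrival rate: λ_eff = λ/(1-p) = 4.5/(1-0.18) = 4.5/0.82 = 5.4878
ρ = λ_eff/μ = 5.4878/7.6 = 0.72208
L = ρ/(1-ρ) = 0.72208/(1-0.72208) = 2.5982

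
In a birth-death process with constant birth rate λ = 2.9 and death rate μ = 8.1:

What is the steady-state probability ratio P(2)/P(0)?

For constant rates: P(n)/P(0) = (λ/μ)^n
P(2)/P(0) = (2.9/8.1)^2 = 0.3580^2 = 0.1282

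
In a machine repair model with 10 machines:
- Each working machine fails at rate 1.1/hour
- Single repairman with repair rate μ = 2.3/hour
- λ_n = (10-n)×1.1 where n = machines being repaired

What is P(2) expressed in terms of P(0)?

P(2)/P(0) = ∏_{i=0}^{2-1} λ_i/μ_{i+1}
= (10-0)×1.1/2.3 × (10-1)×1.1/2.3
= 20.5860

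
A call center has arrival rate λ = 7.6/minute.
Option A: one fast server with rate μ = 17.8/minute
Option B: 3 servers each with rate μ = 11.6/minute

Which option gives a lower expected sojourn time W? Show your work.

Option A: single server μ = 17.8 (M/M/1)
  ρ_A = 7.6/17.8 = 0.4270
  W_A = 1/(μ-λ) = 1/(17.8-7.6) = 1/10.20 = 0.09804

Option B: 3 servers μ = 11.6 (M/M/3)
  ρ_B = λ/(cμ) = 7.6/(3×11.6) = 0.2184
  Offered load a = λ/μ = cρ = 7.6/11.6 = 0.6552
  P₀ = [ Σₙ₌₀^2 aⁿ/n! + a^3/(3!(1-ρ)) ]⁻¹
  Σ = a^0/0! + a^1/1! + a^2/2! = 1.0000 + 0.6552 + 0.2146 = 1.8698
  a^3/(3!(1-ρ)) = 0.28123/(6 × 0.78161) = 0.05997
  P₀ = 1/(1.8698 + 0.05997) = 0.5182
  Lq = P₀·a^3·ρ / (3!(1-ρ)²) = 0.51820 × 0.28123 × 0.21839 / (6 × 0.61091) = 0.008683
  Wq_B = Lq/λ = 0.0086829/7.6 = 0.001142
  W_B = Wq_B + 1/μ = 0.001142 + 0.08621 = 0.08735

Since W_B = 0.08735 < W_A = 0.09804, Option B (multiple servers) has the shorter time in system.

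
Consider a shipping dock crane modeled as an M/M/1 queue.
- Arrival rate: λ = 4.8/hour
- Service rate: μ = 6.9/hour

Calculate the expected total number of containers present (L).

ρ = λ/μ = 4.8/6.9 = 0.6957
For M/M/1: L = λ/(μ-λ)
L = 4.8/(6.9-4.8) = 4.8/2.10
L = 2.2857 containers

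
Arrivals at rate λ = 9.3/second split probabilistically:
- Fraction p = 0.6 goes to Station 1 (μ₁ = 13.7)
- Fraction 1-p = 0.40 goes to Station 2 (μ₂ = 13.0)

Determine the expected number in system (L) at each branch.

Effective rates: λ₁ = 9.3×0.6 = 5.58, λ₂ = 9.3×0.40 = 3.72
Station 1: ρ₁ = 5.58/13.7 = 0.4073, L₁ = ρ₁/(1-ρ₁) = 0.4073/(1-0.4073) = 0.6872
Station 2: ρ₂ = 3.72/13.0 = 0.28615, L₂ = ρ₂/(1-ρ₂) = 0.28615/(1-0.28615) = 0.4009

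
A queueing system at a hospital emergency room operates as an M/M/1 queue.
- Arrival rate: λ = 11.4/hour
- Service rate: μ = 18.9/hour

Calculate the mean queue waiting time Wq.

First, compute utilization: ρ = λ/μ = 11.4/18.9 = 0.6032
For M/M/1: Wq = λ/(μ(μ-λ))
Wq = 11.4/(18.9 × (18.9-11.4))
Wq = 11.4/(18.9 × 7.50)
Wq = 0.08042 hours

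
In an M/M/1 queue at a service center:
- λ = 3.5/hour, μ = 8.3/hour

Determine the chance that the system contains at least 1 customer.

ρ = λ/μ = 3.5/8.3 = 0.4217
P(N ≥ n) = ρⁿ
P(N ≥ 1) = 0.4217^1
P(N ≥ 1) = 0.4217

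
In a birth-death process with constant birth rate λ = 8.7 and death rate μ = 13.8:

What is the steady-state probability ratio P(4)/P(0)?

For constant rates: P(n)/P(0) = (λ/μ)^n
P(4)/P(0) = (8.7/13.8)^4 = 0.63043^4 = 0.1580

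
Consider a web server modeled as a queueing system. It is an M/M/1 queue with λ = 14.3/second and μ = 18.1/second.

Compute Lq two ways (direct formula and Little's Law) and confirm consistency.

Method 1 (direct): Lq = λ²/(μ(μ-λ)) = 204.49/(18.1 × 3.80) = 2.9731

Method 2 (Little's Law):
W = 1/(μ-λ) = 1/3.80 = 0.26316
Wq = W - 1/μ = 0.26316 - 0.055249 = 0.20791
Lq = λWq = 14.3 × 0.20791 = 2.9731 ✔ (matches Method 1)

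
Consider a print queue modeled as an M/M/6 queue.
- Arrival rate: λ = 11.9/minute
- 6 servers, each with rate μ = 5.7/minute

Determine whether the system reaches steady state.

Stability requires ρ = λ/(cμ) < 1
ρ = 11.9/(6 × 5.7) = 11.9/34.20 = 0.3480
Since 0.3480 < 1, the system is STABLE.
The servers are busy 34.80% of the time.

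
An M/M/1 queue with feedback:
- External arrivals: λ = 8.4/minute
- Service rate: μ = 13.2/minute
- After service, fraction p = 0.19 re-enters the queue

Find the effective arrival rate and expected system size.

Effective arrival rate: λ_eff = λ/(1-p) = 8.4/(1-0.19) = 8.4/0.81 = 10.37037
ρ = λ_eff/μ = 10.37037/13.2 = 0.785634
L = ρ/(1-ρ) = 0.785634/(1-0.785634) = 3.6649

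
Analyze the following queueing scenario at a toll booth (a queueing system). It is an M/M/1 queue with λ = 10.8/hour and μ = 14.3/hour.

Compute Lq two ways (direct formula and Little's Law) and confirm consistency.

Method 1 (direct): Lq = λ²/(μ(μ-λ)) = 116.64/(14.3 × 3.50) = 2.3305

Method 2 (Little's Law):
W = 1/(μ-λ) = 1/3.50 = 0.285714
Wq = W - 1/μ = 0.285714 - 0.0699301 = 0.215784
Lq = λWq = 10.8 × 0.215784 = 2.3305 ✔ (matches Method 1)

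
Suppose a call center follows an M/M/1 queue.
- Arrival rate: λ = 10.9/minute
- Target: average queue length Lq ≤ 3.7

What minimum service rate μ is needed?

For M/M/1: Lq = λ²/(μ(μ-λ))
Need Lq ≤ 3.7, i.e. μ(μ-λ) ≥ λ²/3.7
μ² - 10.9μ - 118.81/3.7 ≥ 0  →  μ² - 10.9μ - 32.1108 ≥ 0
Quadratic formula (positive root): μ = [λ + √(λ² + 4×32.1108)]/2
Discriminant: 118.81 + 4×32.1108 = 247.2532, √247.2532 = 15.7243
μ ≥ (10.9 + 15.7243)/2 = 13.3121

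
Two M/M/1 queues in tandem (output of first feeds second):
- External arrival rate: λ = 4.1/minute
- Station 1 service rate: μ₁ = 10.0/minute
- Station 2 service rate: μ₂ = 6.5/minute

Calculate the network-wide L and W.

By Jackson's theorem, each station behaves as independent M/M/1.
Station 1: ρ₁ = 4.1/10.0 = 0.4100, L₁ = ρ₁/(1-ρ₁) = λ/(μ₁-λ) = 4.1/5.90 = 0.694915
Station 2: ρ₂ = 4.1/6.5 = 0.6308, L₂ = ρ₂/(1-ρ₂) = λ/(μ₂-λ) = 4.1/2.40 = 1.70833
Total: L = L₁ + L₂ = 0.694915 + 1.70833 = 2.40325
W = L/λ = 2.40325/4.1 = 0.5862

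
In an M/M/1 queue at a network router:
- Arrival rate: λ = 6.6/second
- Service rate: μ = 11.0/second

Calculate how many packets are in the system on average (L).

ρ = λ/μ = 6.6/11.0 = 0.6000
For M/M/1: L = λ/(μ-λ)
L = 6.6/(11.0-6.6) = 6.6/4.40
L = 1.5000 packets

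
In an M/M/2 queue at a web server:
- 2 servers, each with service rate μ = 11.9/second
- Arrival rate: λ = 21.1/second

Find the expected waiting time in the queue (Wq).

Traffic intensity: ρ = λ/(cμ) = 21.1/(2×11.9) = 0.8866
Since ρ = 0.8866 < 1, system is stable.
Offered load a = λ/μ = cρ = 21.1/11.9 = 1.7731
P₀ = [ Σₙ₌₀^1 aⁿ/n! + a^2/(2!(1-ρ)) ]⁻¹
Σ = a^0/0! + a^1/1! = 1.0000 + 1.7731 = 2.7731
a^2/(2!(1-ρ)) = 3.143916/(2 × 0.1134454) = 13.8565
P₀ = 1/(2.7731 + 13.8565) = 0.06013
Lq = P₀·a^2·ρ / (2!(1-ρ)²) = 0.0601336 × 3.14392 × 0.886555 / (2 × 0.0128699) = 6.5116
Wq = Lq/λ = 6.5116/21.1 = 0.3086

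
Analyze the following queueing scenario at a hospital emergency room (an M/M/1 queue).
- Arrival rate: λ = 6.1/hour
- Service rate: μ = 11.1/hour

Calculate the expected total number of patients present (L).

ρ = λ/μ = 6.1/11.1 = 0.5495
For M/M/1: L = λ/(μ-λ)
L = 6.1/(11.1-6.1) = 6.1/5.00
L = 1.2200 patients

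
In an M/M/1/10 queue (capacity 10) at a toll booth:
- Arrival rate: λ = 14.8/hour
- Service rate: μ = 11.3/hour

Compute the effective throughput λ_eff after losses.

ρ = λ/μ = 14.8/11.3 = 1.30973
P₀ = (1-ρ)/(1-ρ^(K+1)) = (1-1.30973)/(1-1.30973^11) = -0.3097/-18.4536 = 0.01678
P_K = P₀×ρ^K = 0.016784 × 1.30973^10 = 0.016784 × 14.8531 = 0.2493
λ_eff = λ(1-P_K) = 14.8 × (1 - 0.249301) = 14.8 × 0.750699 = 11.1103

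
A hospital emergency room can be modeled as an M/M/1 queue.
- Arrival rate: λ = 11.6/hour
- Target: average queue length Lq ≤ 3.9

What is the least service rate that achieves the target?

For M/M/1: Lq = λ²/(μ(μ-λ))
Need Lq ≤ 3.9, i.e. μ(μ-λ) ≥ λ²/3.9
μ² - 11.6μ - 134.56/3.9 ≥ 0  →  μ² - 11.6μ - 34.502564 ≥ 0
Quadratic formula (positive root): μ = [λ + √(λ² + 4×34.502564)]/2
Discriminant: 134.56 + 4×34.502564 = 272.57026, √272.57026 = 16.509702
μ ≥ (11.6 + 16.509702)/2 = 14.0549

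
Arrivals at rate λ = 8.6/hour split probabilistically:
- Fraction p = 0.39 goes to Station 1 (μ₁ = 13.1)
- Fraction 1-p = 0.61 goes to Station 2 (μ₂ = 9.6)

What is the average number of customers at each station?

Effective rates: λ₁ = 8.6×0.39 = 3.354, λ₂ = 8.6×0.61 = 5.246
Station 1: ρ₁ = 3.354/13.1 = 0.2560, L₁ = ρ₁/(1-ρ₁) = 0.2560/(1-0.2560) = 0.3441
Station 2: ρ₂ = 5.246/9.6 = 0.54646, L₂ = ρ₂/(1-ρ₂) = 0.54646/(1-0.54646) = 1.2049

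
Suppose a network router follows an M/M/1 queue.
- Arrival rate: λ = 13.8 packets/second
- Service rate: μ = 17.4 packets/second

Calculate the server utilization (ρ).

Server utilization: ρ = λ/μ
ρ = 13.8/17.4 = 0.7931
The server is busy 79.31% of the time.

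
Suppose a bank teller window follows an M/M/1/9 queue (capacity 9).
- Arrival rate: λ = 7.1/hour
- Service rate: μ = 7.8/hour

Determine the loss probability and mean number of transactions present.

ρ = λ/μ = 7.1/7.8 = 0.91026
P₀ = (1-ρ)/(1-ρ^(K+1)) = (1-0.91026)/(1-0.91026^10) = 0.08974/0.6095 = 0.1472
P_K = P₀×ρ^K = 0.14724 × 0.91026^9 = 0.14724 × 0.42903 = 0.06317
Blocking probability P_9 = 0.06317 (6.32%)
L = ρ[1 - (K+1)ρ^K + Kρ^(K+1)] / [(1-ρ)(1-ρ^(K+1))]
L = 0.91026 × (1 - 10×0.429031 + 9×0.390530) / ((1 - 0.91026) × (1 - 0.390530)) = 3.7356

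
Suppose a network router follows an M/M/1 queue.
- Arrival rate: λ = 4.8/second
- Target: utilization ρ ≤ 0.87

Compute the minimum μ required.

ρ = λ/μ, so μ = λ/ρ
μ ≥ 4.8/0.87 = 5.5172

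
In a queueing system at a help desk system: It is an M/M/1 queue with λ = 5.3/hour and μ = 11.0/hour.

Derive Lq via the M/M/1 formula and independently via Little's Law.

Method 1 (direct): Lq = λ²/(μ(μ-λ)) = 28.09/(11.0 × 5.70) = 0.4480

Method 2 (Little's Law):
W = 1/(μ-λ) = 1/5.70 = 0.17544
Wq = W - 1/μ = 0.17544 - 0.090909 = 0.08453
Lq = λWq = 5.3 × 0.08453 = 0.4480 ✔ (matches Method 1)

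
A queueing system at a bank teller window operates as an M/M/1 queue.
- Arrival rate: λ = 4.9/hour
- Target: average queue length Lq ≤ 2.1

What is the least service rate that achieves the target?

For M/M/1: Lq = λ²/(μ(μ-λ))
Need Lq ≤ 2.1, i.e. μ(μ-λ) ≥ λ²/2.1
μ² - 4.9μ - 24.01/2.1 ≥ 0  →  μ² - 4.9μ - 11.43333 ≥ 0
Quadratic formula (positive root): μ = [λ + √(λ² + 4×11.43333)]/2
Discriminant: 24.01 + 4×11.43333 = 69.7433, √69.7433 = 8.3512
μ ≥ (4.9 + 8.3512)/2 = 6.6256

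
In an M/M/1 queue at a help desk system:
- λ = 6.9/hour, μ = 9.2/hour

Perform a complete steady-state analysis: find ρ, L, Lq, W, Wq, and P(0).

Step 1: ρ = λ/μ = 6.9/9.2 = 0.7500
Step 2: L = λ/(μ-λ) = 6.9/2.30 = 3.0000
Step 3: Lq = λ²/(μ(μ-λ)) = 47.61/(9.2×2.30) = 2.2500
Step 4: W = 1/(μ-λ) = 1/2.30 = 0.43478
Step 5: Wq = λ/(μ(μ-λ)) = 6.9/(9.2×2.30) = 0.3261
Step 6: P(0) = 1-ρ = 0.2500
Verify: L = λW = 6.9×0.43478 = 3.0000 ✔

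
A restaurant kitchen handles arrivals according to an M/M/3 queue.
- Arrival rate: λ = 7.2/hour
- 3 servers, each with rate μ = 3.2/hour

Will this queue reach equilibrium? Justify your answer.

Stability requires ρ = λ/(cμ) < 1
ρ = 7.2/(3 × 3.2) = 7.2/9.60 = 0.7500
Since 0.7500 < 1, the system is STABLE.
The servers are busy 75.00% of the time.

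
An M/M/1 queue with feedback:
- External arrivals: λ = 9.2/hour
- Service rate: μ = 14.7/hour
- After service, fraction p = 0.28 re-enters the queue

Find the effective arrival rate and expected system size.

Effective arrival rate: λ_eff = λ/(1-p) = 9.2/(1-0.28) = 9.2/0.72 = 12.77778
ρ = λ_eff/μ = 12.77778/14.7 = 0.869237
L = ρ/(1-ρ) = 0.869237/(1-0.869237) = 6.6474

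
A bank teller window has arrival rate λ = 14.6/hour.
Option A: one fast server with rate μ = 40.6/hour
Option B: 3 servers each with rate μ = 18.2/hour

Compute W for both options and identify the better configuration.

Option A: single server μ = 40.6 (M/M/1)
  ρ_A = 14.6/40.6 = 0.3596
  W_A = 1/(μ-λ) = 1/(40.6-14.6) = 1/26.00 = 0.03846

Option B: 3 servers μ = 18.2 (M/M/3)
  ρ_B = λ/(cμ) = 14.6/(3×18.2) = 0.2674
  Offered load a = λ/μ = cρ = 14.6/18.2 = 0.8022
  P₀ = [ Σₙ₌₀^2 aⁿ/n! + a^3/(3!(1-ρ)) ]⁻¹
  Σ = a^0/0! + a^1/1! + a^2/2! = 1.0000 + 0.8022 + 0.3218 = 2.1240
  a^3/(3!(1-ρ)) = 0.5162/(6 × 0.7326) = 0.1174
  P₀ = 1/(2.1240 + 0.1174) = 0.4461
  Lq = P₀·a^3·ρ / (3!(1-ρ)²) = 0.4461 × 0.5162 × 0.2674 / (6 × 0.5367) = 0.01912
  Wq_B = Lq/λ = 0.019125/14.6 = 0.0013099
  W_B = Wq_B + 1/μ = 0.0013099 + 0.054945 = 0.05625

Since W_A = 0.03846 < W_B = 0.05625, Option A (single fast server) has the shorter time in system.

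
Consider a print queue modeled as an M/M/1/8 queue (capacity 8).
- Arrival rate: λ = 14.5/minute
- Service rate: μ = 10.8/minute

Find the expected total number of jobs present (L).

ρ = λ/μ = 14.5/10.8 = 1.342593
P₀ = (1-ρ)/(1-ρ^(K+1)) = (1-1.342593)/(1-1.342593^9) = -0.34259/-13.1742 = 0.02600
P_K = P₀×ρ^K = 0.02600 × 1.342593^8 = 0.02600 × 10.5574 = 0.2745
L = ρ[1 - (K+1)ρ^K + Kρ^(K+1)] / [(1-ρ)(1-ρ^(K+1))]
L = 1.342593 × (1 - 9×10.55735 + 8×14.17423) / ((1 - 1.342593) × (1 - 14.17423)) = 5.7642 jobs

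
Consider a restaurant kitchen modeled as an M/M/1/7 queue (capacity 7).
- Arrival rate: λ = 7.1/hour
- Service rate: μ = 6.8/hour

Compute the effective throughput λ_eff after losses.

ρ = λ/μ = 7.1/6.8 = 1.04412
P₀ = (1-ρ)/(1-ρ^(K+1)) = (1-1.04412)/(1-1.04412^8) = -0.044120/-0.41255 = 0.1069
P_K = P₀×ρ^K = 0.10695 × 1.04412^7 = 0.10695 × 1.3529 = 0.1447
λ_eff = λ(1-P_K) = 7.1 × (1 - 0.14468) = 7.1 × 0.85532 = 6.0728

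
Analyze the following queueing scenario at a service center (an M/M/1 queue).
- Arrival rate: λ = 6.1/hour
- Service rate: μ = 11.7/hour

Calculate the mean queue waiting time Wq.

First, compute utilization: ρ = λ/μ = 6.1/11.7 = 0.5214
For M/M/1: Wq = λ/(μ(μ-λ))
Wq = 6.1/(11.7 × (11.7-6.1))
Wq = 6.1/(11.7 × 5.60)
Wq = 0.09310 hours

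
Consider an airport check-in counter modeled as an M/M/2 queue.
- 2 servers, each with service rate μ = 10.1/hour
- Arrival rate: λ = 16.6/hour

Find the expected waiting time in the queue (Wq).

Traffic intensity: ρ = λ/(cμ) = 16.6/(2×10.1) = 0.8218
Since ρ = 0.8218 < 1, system is stable.
Offered load a = λ/μ = cρ = 16.6/10.1 = 1.6436
P₀ = [ Σₙ₌₀^1 aⁿ/n! + a^2/(2!(1-ρ)) ]⁻¹
Σ = a^0/0! + a^1/1! = 1.0000 + 1.6436 = 2.6436
a^2/(2!(1-ρ)) = 2.701304/(2 × 0.1782178) = 7.5787
P₀ = 1/(2.6436 + 7.5787) = 0.09783
Lq = P₀·a^2·ρ / (2!(1-ρ)²) = 0.097826 × 2.7013 × 0.82178 / (2 × 0.031762) = 3.4186
Wq = Lq/λ = 3.4186/16.6 = 0.2059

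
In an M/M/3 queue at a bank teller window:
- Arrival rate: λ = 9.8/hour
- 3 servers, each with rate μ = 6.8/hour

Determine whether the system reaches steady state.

Stability requires ρ = λ/(cμ) < 1
ρ = 9.8/(3 × 6.8) = 9.8/20.40 = 0.4804
Since 0.4804 < 1, the system is STABLE.
The servers are busy 48.04% of the time.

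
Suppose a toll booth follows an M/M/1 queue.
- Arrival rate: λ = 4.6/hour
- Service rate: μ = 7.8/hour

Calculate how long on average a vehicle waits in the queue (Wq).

First, compute utilization: ρ = λ/μ = 4.6/7.8 = 0.5897
For M/M/1: Wq = λ/(μ(μ-λ))
Wq = 4.6/(7.8 × (7.8-4.6))
Wq = 4.6/(7.8 × 3.20)
Wq = 0.1843 hours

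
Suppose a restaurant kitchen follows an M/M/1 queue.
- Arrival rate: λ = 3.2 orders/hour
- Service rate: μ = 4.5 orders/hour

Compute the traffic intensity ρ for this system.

Server utilization: ρ = λ/μ
ρ = 3.2/4.5 = 0.7111
The server is busy 71.11% of the time.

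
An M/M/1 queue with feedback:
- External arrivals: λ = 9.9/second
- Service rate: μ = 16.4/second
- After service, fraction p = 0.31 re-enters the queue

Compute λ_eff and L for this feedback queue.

Effective arrival rate: λ_eff = λ/(1-p) = 9.9/(1-0.31) = 9.9/0.69 = 14.347826
ρ = λ_eff/μ = 14.347826/16.4 = 0.874867
L = ρ/(1-ρ) = 0.874867/(1-0.874867) = 6.9915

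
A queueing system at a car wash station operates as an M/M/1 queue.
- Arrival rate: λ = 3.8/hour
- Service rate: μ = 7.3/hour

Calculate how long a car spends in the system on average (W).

First, compute utilization: ρ = λ/μ = 3.8/7.3 = 0.5205
For M/M/1: W = 1/(μ-λ)
W = 1/(7.3-3.8) = 1/3.50
W = 0.2857 hours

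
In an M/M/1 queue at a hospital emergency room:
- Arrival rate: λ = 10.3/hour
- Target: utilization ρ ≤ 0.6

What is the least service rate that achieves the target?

ρ = λ/μ, so μ = λ/ρ
μ ≥ 10.3/0.6 = 17.1667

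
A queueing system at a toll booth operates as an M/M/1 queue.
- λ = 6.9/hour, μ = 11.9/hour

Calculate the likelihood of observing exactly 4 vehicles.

ρ = λ/μ = 6.9/11.9 = 0.5798
P(n) = (1-ρ)ρⁿ
P(4) = (1-0.5798) × 0.5798^4
P(4) = 0.42020 × 0.11301
P(4) = 0.04749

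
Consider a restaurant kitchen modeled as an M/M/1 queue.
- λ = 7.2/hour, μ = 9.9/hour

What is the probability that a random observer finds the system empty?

ρ = λ/μ = 7.2/9.9 = 0.7273
P(0) = 1 - ρ = 1 - 0.7273 = 0.2727
The server is idle 27.27% of the time.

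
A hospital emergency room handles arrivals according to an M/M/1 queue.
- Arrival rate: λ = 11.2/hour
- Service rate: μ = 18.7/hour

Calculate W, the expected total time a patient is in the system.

First, compute utilization: ρ = λ/μ = 11.2/18.7 = 0.5989
For M/M/1: W = 1/(μ-λ)
W = 1/(18.7-11.2) = 1/7.50
W = 0.1333 hours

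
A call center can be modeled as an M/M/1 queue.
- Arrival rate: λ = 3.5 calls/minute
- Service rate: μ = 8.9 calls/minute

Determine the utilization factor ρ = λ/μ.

Server utilization: ρ = λ/μ
ρ = 3.5/8.9 = 0.3933
The server is busy 39.33% of the time.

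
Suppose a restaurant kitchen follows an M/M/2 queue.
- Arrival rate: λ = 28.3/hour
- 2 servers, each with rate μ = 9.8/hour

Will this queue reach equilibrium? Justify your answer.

Stability requires ρ = λ/(cμ) < 1
ρ = 28.3/(2 × 9.8) = 28.3/19.60 = 1.4439
Since 1.4439 ≥ 1, the system is UNSTABLE.
Need c > λ/μ = 28.3/9.8 = 2.89.
Minimum servers needed: c = 3.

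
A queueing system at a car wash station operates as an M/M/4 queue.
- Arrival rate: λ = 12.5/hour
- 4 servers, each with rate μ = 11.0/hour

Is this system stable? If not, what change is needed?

Stability requires ρ = λ/(cμ) < 1
ρ = 12.5/(4 × 11.0) = 12.5/44.00 = 0.2841
Since 0.2841 < 1, the system is STABLE.
The servers are busy 28.41% of the time.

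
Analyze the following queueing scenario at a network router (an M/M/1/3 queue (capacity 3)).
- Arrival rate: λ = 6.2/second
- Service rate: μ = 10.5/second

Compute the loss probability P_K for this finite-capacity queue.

ρ = λ/μ = 6.2/10.5 = 0.59048
P₀ = (1-ρ)/(1-ρ^(K+1)) = (1-0.59048)/(1-0.59048^4) = 0.4095/0.8784 = 0.4662
P_K = P₀×ρ^K = 0.46619 × 0.59048^3 = 0.46619 × 0.20588 = 0.09598
Blocking probability = 9.60%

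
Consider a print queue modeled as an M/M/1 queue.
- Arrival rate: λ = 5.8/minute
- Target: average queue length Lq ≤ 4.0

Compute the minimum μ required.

For M/M/1: Lq = λ²/(μ(μ-λ))
Need Lq ≤ 4.0, i.e. μ(μ-λ) ≥ λ²/4.0
μ² - 5.8μ - 33.64/4.0 ≥ 0  →  μ² - 5.8μ - 8.4100 ≥ 0
Quadratic formula (positive root): μ = [λ + √(λ² + 4×8.4100)]/2
Discriminant: 33.64 + 4×8.4100 = 67.2800, √67.2800 = 8.2024
μ ≥ (5.8 + 8.2024)/2 = 7.0012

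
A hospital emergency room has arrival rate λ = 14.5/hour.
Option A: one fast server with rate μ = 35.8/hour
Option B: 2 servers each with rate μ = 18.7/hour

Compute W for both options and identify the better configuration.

Option A: single server μ = 35.8 (M/M/1)
  ρ_A = 14.5/35.8 = 0.4050
  W_A = 1/(μ-λ) = 1/(35.8-14.5) = 1/21.30 = 0.04695

Option B: 2 servers μ = 18.7 (M/M/2)
  ρ_B = λ/(cμ) = 14.5/(2×18.7) = 0.3877
  Offered load a = λ/μ = cρ = 14.5/18.7 = 0.7754
  P₀ = [ Σₙ₌₀^1 aⁿ/n! + a^2/(2!(1-ρ)) ]⁻¹
  Σ = a^0/0! + a^1/1! = 1.0000 + 0.7754 = 1.7754
  a^2/(2!(1-ρ)) = 0.60125/(2 × 0.61230) = 0.4910
  P₀ = 1/(1.7754 + 0.4910) = 0.4412
  Lq = P₀·a^2·ρ / (2!(1-ρ)²) = 0.4412 × 0.6012 × 0.3877 / (2 × 0.3749) = 0.1372
  Wq_B = Lq/λ = 0.13717/14.5 = 0.009460
  W_B = Wq_B + 1/μ = 0.009460 + 0.05348 = 0.06294

Since W_A = 0.04695 < W_B = 0.06294, Option A (single fast server) has the shorter time in system.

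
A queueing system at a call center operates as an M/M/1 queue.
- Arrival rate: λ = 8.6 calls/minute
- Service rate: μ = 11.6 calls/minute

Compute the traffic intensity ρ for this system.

Server utilization: ρ = λ/μ
ρ = 8.6/11.6 = 0.7414
The server is busy 74.14% of the time.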